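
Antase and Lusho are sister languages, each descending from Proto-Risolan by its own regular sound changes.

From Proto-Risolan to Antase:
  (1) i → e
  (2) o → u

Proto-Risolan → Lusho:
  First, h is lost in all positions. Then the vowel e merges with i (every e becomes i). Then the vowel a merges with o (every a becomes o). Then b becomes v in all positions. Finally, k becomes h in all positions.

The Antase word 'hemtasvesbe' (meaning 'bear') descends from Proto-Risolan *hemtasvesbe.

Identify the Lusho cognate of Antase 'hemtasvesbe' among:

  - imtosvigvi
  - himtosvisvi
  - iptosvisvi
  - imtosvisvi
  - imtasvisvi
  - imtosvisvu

imtosvisvi

Lusho: *hemtasvesbe > emtasvesbe > imtasvisbi > imtosvisbi > imtosvisvi  (by h-loss, vowel merger, vowel merger, unconditioned shift)
The other candidates each miss or misapply at least one Lusho change.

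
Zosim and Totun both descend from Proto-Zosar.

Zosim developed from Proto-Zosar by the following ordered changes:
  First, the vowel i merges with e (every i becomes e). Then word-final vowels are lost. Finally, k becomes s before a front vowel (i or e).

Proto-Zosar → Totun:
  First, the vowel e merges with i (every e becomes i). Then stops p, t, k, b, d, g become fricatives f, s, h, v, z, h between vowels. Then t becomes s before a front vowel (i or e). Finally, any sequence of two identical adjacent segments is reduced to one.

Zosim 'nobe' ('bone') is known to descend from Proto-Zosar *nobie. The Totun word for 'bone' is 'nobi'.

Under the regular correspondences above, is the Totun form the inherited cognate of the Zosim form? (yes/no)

no

Derive the expected Totun reflex of *nobie:
Totun: start from *nobie.
  rule 1 (vowel merger): nobie → nobii
  rule 2 (intervocalic lenition): nobii → novii
  rule 3: no change — novii
  rule 4 (degemination): novii → novi
  ⇒ Totun novi
The regular Totun reflex would be 'novi', but the attested form is 'nobi'. The correspondence is irregular, so they are not cognates (the Totun form has a different source).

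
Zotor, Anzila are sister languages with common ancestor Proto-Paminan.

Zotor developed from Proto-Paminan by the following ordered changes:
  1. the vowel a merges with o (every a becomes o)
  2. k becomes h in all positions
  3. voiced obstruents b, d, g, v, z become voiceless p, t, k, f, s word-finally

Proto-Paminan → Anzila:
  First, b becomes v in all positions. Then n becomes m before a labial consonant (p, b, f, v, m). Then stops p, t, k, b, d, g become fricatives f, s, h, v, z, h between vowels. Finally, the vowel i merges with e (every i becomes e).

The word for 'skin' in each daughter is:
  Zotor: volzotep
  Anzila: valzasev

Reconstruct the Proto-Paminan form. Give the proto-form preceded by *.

*valzateb

Position 8: Zotor has p, Anzila has v. Taking the neighbouring segments as reconstructed: Zotor p could go back to *p or *b; Anzila v could go back to *b or *v — the one source consistent with every daughter is *b.
Position 6: Zotor has t, Anzila has s. Taking the neighbouring segments as reconstructed: Zotor t can only go back to *t; Anzila s could go back to *t or *s — the one source consistent with every daughter is *t.
Position 5: Zotor has o, Anzila has a. Anzila preserves a here (none of its changes turn any other segment into a), so the proto-segment is *a.
Verify the candidate proto-form against each daughter:
Zotor: *valzateb
  valzateb → volzoteb   [vowel merger]
  volzoteb (rule 2 does not apply)
  volzoteb → volzotep   [final devoicing]
  giving Zotor volzotep.
Anzila: start from *valzateb.
  rule 1 (unconditioned shift): valzateb → valzatev
  rule 2: no change — valzatev
  rule 3 (intervocalic lenition): valzatev → valzasev
  rule 4: no change — valzasev
  ⇒ Anzila valzasev
No other proto-form is consistent with every reflex, so the reconstruction is *valzateb.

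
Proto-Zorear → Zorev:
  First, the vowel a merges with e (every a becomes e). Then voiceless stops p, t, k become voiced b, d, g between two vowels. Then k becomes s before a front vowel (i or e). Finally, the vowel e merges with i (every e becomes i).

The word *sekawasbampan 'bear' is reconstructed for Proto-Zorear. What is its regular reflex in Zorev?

Zorev: start from *sekawasbampan.
  rule 1 (vowel merger): sekawasbampan → sekewesbempen
  rule 2 (intervocalic voicing): sekewesbempen → segewesbempen
  rule 3: no change — segewesbempen
  rule 4 (vowel merger): segewesbempen → sigiwisbimpin
  ⇒ Zorev sigiwisbimpin

sigiwisbimpin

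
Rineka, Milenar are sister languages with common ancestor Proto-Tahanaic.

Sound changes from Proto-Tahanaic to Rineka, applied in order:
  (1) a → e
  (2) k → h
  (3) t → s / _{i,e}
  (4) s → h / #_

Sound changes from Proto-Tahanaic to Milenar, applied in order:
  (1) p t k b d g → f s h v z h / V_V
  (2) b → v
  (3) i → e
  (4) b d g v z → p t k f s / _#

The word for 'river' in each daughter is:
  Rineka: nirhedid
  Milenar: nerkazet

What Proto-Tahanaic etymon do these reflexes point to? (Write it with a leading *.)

*nirkadid

Position 7: Rineka has i, Milenar has e. Rineka preserves i here (none of its changes turn any other segment into i), so the proto-segment is *i.
Position 6: Rineka has d, Milenar has z. Rineka preserves d here (none of its changes turn any other segment into d), so the proto-segment is *d.
Position 8: Rineka has d, Milenar has t. Rineka preserves d here (none of its changes turn any other segment into d), so the proto-segment is *d.
This points to *nirkadid. Verify forward in each daughter:
Rineka: start from *nirkadid.
  rule 1 (vowel merger): nirkadid → nirkedid
  rule 2 (unconditioned shift): nirkedid → nirhedid
  rule 3: no change — nirhedid
  rule 4: no change — nirhedid
  ⇒ Rineka nirhedid
Milenar: start from *nirkadid.
  rule 1 (intervocalic lenition): nirkadid → nirkazid
  rule 2: no change — nirkazid
  rule 3 (vowel merger): nirkazid → nerkazed
  rule 4 (final devoicing): nerkazed → nerkazet
  ⇒ Milenar nerkazet
Only *nirkadid yields all of Rineka nirhedid, Milenar nerkazet.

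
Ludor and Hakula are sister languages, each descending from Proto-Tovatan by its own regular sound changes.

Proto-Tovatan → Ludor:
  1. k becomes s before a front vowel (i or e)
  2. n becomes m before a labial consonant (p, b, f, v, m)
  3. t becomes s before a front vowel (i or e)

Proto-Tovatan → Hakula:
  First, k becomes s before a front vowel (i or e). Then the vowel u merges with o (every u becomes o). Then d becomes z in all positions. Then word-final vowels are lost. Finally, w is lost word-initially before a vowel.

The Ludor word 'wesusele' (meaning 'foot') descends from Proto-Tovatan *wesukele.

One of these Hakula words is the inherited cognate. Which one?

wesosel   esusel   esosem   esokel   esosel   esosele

esosel

Hakula: *wesukele
  wesukele → wesusele   [palatalisation]
  wesusele → wesosele   [vowel merger]
  wesosele (rule 3 does not apply)
  wesosele → wesosel   [apocope]
  wesosel → esosel   [glide loss]
  giving Hakula esosel.
Among the options, 'esosel' alone shows every Hakula change applied in order.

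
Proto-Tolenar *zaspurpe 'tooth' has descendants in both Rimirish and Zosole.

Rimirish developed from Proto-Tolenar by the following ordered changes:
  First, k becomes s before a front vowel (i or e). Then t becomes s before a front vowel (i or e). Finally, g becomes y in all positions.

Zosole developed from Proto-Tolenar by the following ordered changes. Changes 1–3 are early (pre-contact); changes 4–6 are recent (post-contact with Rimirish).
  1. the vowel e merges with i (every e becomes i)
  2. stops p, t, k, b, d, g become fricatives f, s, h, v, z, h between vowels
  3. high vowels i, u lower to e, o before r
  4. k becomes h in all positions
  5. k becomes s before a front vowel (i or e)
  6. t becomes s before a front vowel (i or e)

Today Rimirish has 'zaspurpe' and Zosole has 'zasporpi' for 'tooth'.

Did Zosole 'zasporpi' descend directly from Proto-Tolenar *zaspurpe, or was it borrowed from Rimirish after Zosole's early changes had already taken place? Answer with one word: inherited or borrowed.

inherited

If inherited, *zaspurpe would pass through all of Zosole's changes:
Zosole: *zaspurpe
  zaspurpe → zaspurpi   [vowel merger]
  zaspurpi (rule 2 does not apply)
  zaspurpi → zasporpi   [pre-rhotic lowering]
  zasporpi (rule 4 does not apply)
  zasporpi (rule 5 does not apply)
  zasporpi (rule 6 does not apply)
  giving Zosole zasporpi.
If borrowed from Rimirish 'zaspurpe' after the early changes, it would undergo only the recent ones:
  rule 4 (unconditioned shift): no change (zaspurpe)
  rule 5 (palatalisation): no change (zaspurpe)
  rule 6 (palatalisation): no change (zaspurpe)
  ⇒ as a loan: zaspurpe
Zosole 'zasporpi' matches the inherited outcome exactly, so it is an inherited cognate, not a loan.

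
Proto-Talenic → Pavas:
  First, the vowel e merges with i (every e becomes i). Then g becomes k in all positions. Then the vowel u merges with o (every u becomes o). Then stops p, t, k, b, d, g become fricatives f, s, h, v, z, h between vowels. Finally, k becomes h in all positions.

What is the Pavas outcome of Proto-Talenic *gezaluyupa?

Pavas: start from *gezaluyupa.
  rule 1 (vowel merger): gezaluyupa → gizaluyupa
  rule 2 (unconditioned shift): gizaluyupa → kizaluyupa
  rule 3 (vowel merger): kizaluyupa → kizaloyopa
  rule 4 (intervocalic lenition): kizaloyopa → kizaloyofa
  rule 5 (unconditioned shift): kizaloyofa → hizaloyofa
  ⇒ Pavas hizaloyofa

hizaloyofa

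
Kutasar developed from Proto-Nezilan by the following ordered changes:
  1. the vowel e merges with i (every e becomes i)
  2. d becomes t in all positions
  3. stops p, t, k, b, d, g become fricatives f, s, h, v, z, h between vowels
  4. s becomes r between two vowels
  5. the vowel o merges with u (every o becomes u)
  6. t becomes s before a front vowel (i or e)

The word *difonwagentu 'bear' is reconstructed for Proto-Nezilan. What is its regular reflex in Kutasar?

sifunwahintu

Kutasar: start from *difonwagentu.
  rule 1 (vowel merger): difonwagentu → difonwagintu
  rule 2 (unconditioned shift): difonwagintu → tifonwagintu
  rule 3 (intervocalic lenition): tifonwagintu → tifonwahintu
  rule 4: no change — tifonwahintu
  rule 5 (vowel merger): tifonwahintu → tifunwahintu
  rule 6 (palatalisation): tifunwahintu → sifunwahintu
  ⇒ Kutasar sifunwahintu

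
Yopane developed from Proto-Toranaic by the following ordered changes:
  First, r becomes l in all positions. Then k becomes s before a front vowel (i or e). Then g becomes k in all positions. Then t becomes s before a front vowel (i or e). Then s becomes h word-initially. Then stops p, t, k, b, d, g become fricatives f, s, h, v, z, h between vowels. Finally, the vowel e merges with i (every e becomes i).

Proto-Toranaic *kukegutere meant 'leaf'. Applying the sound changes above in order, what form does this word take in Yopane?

Yopane: start from *kukegutere.
  rule 1 (unconditioned shift): kukegutere → kukegutele
  rule 2 (palatalisation): kukegutele → kusegutele
  rule 3 (unconditioned shift): kusegutele → kusekutele
  rule 4 (palatalisation): kusekutele → kusekusele
  rule 5: no change — kusekusele
  rule 6 (intervocalic lenition): kusekusele → kusehusele
  rule 7 (vowel merger): kusehusele → kusihusili
  ⇒ Yopane kusihusili

kusihusili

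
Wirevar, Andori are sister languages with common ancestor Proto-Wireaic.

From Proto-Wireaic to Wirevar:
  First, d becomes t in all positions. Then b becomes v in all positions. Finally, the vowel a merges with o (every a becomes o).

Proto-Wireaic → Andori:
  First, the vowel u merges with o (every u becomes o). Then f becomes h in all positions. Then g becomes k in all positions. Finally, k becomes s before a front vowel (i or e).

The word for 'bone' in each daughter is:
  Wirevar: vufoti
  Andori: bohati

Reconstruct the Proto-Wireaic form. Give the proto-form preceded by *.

*bufati

Position 4: Wirevar has o, Andori has a. Andori preserves a here (none of its changes turn any other segment into a), so the proto-segment is *a.
Position 3: Wirevar has f, Andori has h. Wirevar preserves f here (none of its changes turn any other segment into f), so the proto-segment is *f.
Continuing position by position gives *bufati; check it forward:
Wirevar: start from *bufati.
  rule 1: no change — bufati
  rule 2 (unconditioned shift): bufati → vufati
  rule 3 (vowel merger): vufati → vufoti
  ⇒ Wirevar vufoti
Andori: *bufati > bofati > bohati  (by vowel merger, unconditioned shift)
No other proto-form is consistent with every reflex, so the reconstruction is *bufati.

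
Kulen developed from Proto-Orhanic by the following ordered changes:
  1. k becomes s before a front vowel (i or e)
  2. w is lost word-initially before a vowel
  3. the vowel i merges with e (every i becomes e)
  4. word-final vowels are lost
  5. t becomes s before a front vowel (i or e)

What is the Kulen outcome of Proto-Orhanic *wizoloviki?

ezoloves

Kulen: *wizoloviki > wizolovisi > izolovisi > ezolovese > ezoloves  (by palatalisation, glide loss, vowel merger, apocope)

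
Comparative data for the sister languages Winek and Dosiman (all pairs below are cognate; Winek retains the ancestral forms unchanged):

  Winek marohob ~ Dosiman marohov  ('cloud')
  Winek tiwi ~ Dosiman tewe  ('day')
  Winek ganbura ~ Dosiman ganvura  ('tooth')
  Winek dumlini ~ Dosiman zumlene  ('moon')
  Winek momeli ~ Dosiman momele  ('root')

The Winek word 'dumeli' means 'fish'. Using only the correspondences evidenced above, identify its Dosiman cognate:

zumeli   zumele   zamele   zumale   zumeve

zumele

dumlini ~ zumlene — Winek d corresponds to Dosiman z word-initially before a back vowel.
tiwi ~ tewe, dumlini ~ zumlene — Winek i corresponds to Dosiman e word-finally.
Applying these to Winek 'dumeli':
  dumeli → zumeli   (d→z word-initially before a back vowel)
  zumeli → zumele   (i→e word-finally)
So the Dosiman cognate is 'zumele'.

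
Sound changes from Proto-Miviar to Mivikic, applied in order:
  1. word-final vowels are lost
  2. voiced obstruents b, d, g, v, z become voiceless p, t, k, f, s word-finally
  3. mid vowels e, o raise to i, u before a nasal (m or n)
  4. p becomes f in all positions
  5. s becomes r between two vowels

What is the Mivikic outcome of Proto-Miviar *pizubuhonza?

fizubuhuns

Mivikic: *pizubuhonza > pizubuhonz > pizubuhons > pizubuhuns > fizubuhuns  (by apocope, final devoicing, pre-nasal raising, unconditioned shift)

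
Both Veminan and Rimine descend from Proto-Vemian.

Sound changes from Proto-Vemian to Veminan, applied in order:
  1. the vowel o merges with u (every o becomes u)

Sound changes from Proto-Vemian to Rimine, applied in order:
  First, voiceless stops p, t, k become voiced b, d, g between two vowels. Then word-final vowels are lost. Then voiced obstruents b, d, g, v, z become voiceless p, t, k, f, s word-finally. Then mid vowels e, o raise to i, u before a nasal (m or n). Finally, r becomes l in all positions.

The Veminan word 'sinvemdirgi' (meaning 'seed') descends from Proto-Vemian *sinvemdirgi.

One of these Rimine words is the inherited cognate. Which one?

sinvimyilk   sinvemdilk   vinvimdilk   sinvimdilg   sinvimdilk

sinvimdilk

Rimine: *sinvemdirgi
  sinvemdirgi (rule 1 does not apply)
  sinvemdirgi → sinvemdirg   [apocope]
  sinvemdirg → sinvemdirk   [final devoicing]
  sinvemdirk → sinvimdirk   [pre-nasal raising]
  sinvimdirk → sinvimdilk   [unconditioned shift]
  giving Rimine sinvimdilk.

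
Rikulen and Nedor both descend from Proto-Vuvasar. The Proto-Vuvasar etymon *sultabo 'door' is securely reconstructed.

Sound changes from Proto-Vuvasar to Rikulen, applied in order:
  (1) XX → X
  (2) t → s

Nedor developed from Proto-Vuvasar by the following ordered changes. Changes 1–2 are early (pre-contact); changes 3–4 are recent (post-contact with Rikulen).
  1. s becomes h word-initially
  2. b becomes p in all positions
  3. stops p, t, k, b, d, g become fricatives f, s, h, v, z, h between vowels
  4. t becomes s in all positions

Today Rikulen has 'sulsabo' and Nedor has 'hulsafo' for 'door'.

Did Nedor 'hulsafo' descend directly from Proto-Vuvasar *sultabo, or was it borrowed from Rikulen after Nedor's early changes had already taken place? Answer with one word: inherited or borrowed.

inherited

If inherited, *sultabo would pass through all of Nedor's changes:
Nedor: *sultabo > hultabo > hultapo > hultafo > hulsafo  (by debuccalisation, unconditioned shift, intervocalic lenition, unconditioned shift)
If borrowed from Rikulen 'sulsabo' after the early changes, it would undergo only the recent ones:
  rule 3 (intervocalic lenition): sulsabo → sulsavo
  rule 4 (unconditioned shift): no change (sulsavo)
  ⇒ as a loan: sulsavo
Nedor 'hulsafo' matches the inherited outcome exactly, so it is an inherited cognate, not a loan.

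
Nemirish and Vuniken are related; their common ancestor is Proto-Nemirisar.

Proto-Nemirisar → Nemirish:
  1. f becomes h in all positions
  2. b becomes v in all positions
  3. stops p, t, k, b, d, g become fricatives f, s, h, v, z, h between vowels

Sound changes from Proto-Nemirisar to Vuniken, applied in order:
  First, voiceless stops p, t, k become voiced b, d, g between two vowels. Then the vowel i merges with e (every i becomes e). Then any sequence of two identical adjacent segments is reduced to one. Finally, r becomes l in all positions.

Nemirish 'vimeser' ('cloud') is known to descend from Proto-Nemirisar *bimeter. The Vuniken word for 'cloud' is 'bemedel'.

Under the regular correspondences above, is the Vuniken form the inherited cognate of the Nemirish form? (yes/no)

yes

Derive the expected Vuniken reflex of *bimeter:
Vuniken: *bimeter
  bimeter → bimeder   [intervocalic voicing]
  bimeder → bemeder   [vowel merger]
  bemeder (rule 3 does not apply)
  bemeder → bemedel   [unconditioned shift]
  giving Vuniken bemedel.
Vuniken 'bemedel' matches the regular reflex exactly, so the pair is cognate.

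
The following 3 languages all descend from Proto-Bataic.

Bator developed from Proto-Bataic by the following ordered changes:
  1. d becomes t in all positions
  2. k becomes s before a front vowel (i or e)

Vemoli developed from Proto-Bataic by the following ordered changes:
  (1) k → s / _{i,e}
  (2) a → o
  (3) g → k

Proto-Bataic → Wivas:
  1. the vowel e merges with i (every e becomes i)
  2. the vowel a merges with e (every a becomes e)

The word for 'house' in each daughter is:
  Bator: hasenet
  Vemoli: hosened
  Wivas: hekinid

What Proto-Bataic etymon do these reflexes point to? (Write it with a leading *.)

Position 4: Bator has e, Vemoli has e, Wivas has i. Bator preserves e here (none of its changes turn any other segment into e), so the proto-segment is *e.
Position 3: Bator has s, Vemoli has s, Wivas has k. Wivas preserves k here (none of its changes turn any other segment into k), so the proto-segment is *k.
Continuing position by position gives *hakened; check it forward:
Bator: *hakened
  hakened → hakenet   [unconditioned shift]
  hakenet → hasenet   [palatalisation]
  giving Bator hasenet.
Vemoli: *hakened > hasened > hosened  (by palatalisation, vowel merger)
Wivas: *hakened > hakinid > hekinid  (by vowel merger, vowel merger)
*hakened is the unique common source.

*hakened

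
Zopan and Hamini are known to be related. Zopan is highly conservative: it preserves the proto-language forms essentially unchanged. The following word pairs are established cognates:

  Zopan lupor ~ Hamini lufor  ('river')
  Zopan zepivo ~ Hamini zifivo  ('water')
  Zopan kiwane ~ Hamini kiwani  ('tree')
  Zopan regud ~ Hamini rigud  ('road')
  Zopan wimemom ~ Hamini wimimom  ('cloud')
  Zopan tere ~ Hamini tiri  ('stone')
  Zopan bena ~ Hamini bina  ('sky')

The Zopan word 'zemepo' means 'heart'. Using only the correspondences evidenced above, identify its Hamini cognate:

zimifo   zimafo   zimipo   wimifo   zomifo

zimifo

wimemom ~ wimimom — Zopan e corresponds to Hamini i after a consonant, before a nasal.
zepivo ~ zifivo — Zopan e corresponds to Hamini i after a consonant, before a labial obstruent.
lupor ~ lufor — Zopan p corresponds to Hamini f between vowels (before a back vowel).
Applying these to Zopan 'zemepo':
  zemepo → zimepo   (e→i after a consonant, before a nasal)
  zimepo → zimipo   (e→i after a consonant, before a labial obstruent)
  zimipo → zimifo   (p→f between vowels (before a back vowel))
So the Hamini cognate is 'zimifo'.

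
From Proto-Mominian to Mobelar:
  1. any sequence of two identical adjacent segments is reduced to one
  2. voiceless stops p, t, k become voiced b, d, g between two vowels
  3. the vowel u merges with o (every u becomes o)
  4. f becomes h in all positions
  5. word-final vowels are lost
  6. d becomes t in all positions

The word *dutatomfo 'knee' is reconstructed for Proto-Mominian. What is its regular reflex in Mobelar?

totatomh

Mobelar: *dutatomfo
  dutatomfo (rule 1 does not apply)
  dutatomfo → dudadomfo   [intervocalic voicing]
  dudadomfo → dodadomfo   [vowel merger]
  dodadomfo → dodadomho   [unconditioned shift]
  dodadomho → dodadomh   [apocope]
  dodadomh → totatomh   [unconditioned shift]
  giving Mobelar totatomh.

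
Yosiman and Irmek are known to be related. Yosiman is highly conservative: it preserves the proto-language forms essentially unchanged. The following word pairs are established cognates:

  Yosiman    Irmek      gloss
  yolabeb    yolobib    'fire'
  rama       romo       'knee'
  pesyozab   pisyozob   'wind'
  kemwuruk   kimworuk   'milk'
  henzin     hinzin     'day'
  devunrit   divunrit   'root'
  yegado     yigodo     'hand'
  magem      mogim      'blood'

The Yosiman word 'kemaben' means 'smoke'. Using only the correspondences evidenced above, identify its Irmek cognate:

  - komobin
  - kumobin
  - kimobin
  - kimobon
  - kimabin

kemwuruk ~ kimworuk, magem ~ mogim — Yosiman e corresponds to Irmek i after a consonant, before a nasal.
yolabeb ~ yolobib, pesyozab ~ pisyozob — Yosiman a corresponds to Irmek o after a consonant, before a labial obstruent.
henzin ~ hinzin — Yosiman e corresponds to Irmek i after a consonant, before a nasal.
Applying these to Yosiman 'kemaben':
  kemaben → kimaben   (e→i after a consonant, before a nasal)
  kimaben → kimoben   (a→o after a consonant, before a labial obstruent)
  kimoben → kimobin   (e→i after a consonant, before a nasal)
So the Irmek cognate is 'kimobin'.

kimobin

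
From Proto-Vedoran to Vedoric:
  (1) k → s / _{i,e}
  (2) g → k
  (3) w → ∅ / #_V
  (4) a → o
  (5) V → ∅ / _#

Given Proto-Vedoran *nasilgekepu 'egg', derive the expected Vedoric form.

nosilkesep

Vedoric: *nasilgekepu
  nasilgekepu → nasilgesepu   [palatalisation]
  nasilgesepu → nasilkesepu   [unconditioned shift]
  nasilkesepu (rule 3 does not apply)
  nasilkesepu → nosilkesepu   [vowel merger]
  nosilkesepu → nosilkesep   [apocope]
  giving Vedoric nosilkesep.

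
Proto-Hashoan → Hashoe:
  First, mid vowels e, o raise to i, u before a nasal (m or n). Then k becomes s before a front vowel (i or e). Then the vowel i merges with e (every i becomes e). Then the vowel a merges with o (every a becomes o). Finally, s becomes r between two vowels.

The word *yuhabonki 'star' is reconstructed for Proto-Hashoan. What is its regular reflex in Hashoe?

yuhobunse

Hashoe: start from *yuhabonki.
  rule 1 (pre-nasal raising): yuhabonki → yuhabunki
  rule 2 (palatalisation): yuhabunki → yuhabunsi
  rule 3 (vowel merger): yuhabunsi → yuhabunse
  rule 4 (vowel merger): yuhabunse → yuhobunse
  rule 5: no change — yuhobunse
  ⇒ Hashoe yuhobunse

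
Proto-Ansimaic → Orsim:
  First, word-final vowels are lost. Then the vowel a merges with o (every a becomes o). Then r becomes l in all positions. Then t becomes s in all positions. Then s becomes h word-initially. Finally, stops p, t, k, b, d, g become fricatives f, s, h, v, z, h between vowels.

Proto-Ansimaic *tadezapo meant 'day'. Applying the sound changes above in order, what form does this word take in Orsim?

hozezop

Orsim: start from *tadezapo.
  rule 1 (apocope): tadezapo → tadezap
  rule 2 (vowel merger): tadezap → todezop
  rule 3: no change — todezop
  rule 4 (unconditioned shift): todezop → sodezop
  rule 5 (debuccalisation): sodezop → hodezop
  rule 6 (intervocalic lenition): hodezop → hozezop
  ⇒ Orsim hozezop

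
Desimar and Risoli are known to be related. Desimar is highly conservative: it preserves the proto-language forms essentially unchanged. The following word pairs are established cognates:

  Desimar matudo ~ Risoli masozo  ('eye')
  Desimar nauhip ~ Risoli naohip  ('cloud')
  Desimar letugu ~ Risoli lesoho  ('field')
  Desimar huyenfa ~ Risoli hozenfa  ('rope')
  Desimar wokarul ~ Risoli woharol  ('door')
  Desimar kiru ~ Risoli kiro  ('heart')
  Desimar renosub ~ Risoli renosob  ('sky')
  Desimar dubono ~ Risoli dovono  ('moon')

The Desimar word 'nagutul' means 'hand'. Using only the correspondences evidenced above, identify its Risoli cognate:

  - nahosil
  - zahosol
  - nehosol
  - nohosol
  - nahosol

letugu ~ lesoho — Desimar g corresponds to Risoli h between vowels (before a back vowel).
matudo ~ masozo, letugu ~ lesoho — Desimar u corresponds to Risoli o after a consonant, before a consonant other than r, m, n, p, b, f, v.
matudo ~ masozo, letugu ~ lesoho — Desimar t corresponds to Risoli s between vowels (before a back vowel).
Applying these to Desimar 'nagutul':
  nagutul → nahutul   (g→h between vowels (before a back vowel))
  nahutul → nahotul   (u→o after a consonant, before a consonant other than r, m, n, p, b, f, v)
  nahotul → nahosul   (t→s between vowels (before a back vowel))
  nahosul → nahosol   (u→o after a consonant, before a consonant other than r, m, n, p, b, f, v)
So the Risoli cognate is 'nahosol'.

nahosol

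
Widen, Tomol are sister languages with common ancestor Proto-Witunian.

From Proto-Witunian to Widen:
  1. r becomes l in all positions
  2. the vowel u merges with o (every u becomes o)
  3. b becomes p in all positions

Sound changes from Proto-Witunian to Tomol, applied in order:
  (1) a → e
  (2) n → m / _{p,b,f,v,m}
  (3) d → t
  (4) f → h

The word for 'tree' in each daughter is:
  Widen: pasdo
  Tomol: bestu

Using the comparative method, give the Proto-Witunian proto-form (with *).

*basdu

Position 1: Widen has p, Tomol has b. Tomol preserves b here (none of its changes turn any other segment into b), so the proto-segment is *b.
Position 5: Widen has o, Tomol has u. Tomol preserves u here (none of its changes turn any other segment into u), so the proto-segment is *u.
Position 2: Widen has a, Tomol has e. Widen preserves a here (none of its changes turn any other segment into a), so the proto-segment is *a.
Verify the candidate proto-form against each daughter:
Widen: *basdu
  basdu (rule 1 does not apply)
  basdu → basdo   [vowel merger]
  basdo → pasdo   [unconditioned shift]
  giving Widen pasdo.
Tomol: start from *basdu.
  rule 1 (vowel merger): basdu → besdu
  rule 2: no change — besdu
  rule 3 (unconditioned shift): besdu → bestu
  rule 4: no change — bestu
  ⇒ Tomol bestu
No other proto-form is consistent with every reflex, so the reconstruction is *basdu.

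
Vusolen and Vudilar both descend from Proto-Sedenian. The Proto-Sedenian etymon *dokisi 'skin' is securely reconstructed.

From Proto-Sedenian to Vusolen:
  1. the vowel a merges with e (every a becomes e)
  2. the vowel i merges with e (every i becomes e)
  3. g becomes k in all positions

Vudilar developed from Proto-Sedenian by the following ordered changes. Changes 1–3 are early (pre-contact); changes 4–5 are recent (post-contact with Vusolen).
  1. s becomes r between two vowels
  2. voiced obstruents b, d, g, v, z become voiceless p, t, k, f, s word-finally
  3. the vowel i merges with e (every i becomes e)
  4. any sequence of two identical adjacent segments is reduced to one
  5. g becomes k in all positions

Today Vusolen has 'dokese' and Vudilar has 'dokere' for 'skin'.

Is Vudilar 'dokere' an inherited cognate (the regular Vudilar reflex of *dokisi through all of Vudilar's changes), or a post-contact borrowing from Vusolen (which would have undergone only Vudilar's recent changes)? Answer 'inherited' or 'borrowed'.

inherited

If inherited, *dokisi would pass through all of Vudilar's changes:
Vudilar: *dokisi > dokiri > dokere  (by rhotacism, vowel merger)
If borrowed from Vusolen 'dokese' after the early changes, it would undergo only the recent ones:
  rule 4 (degemination): no change (dokese)
  rule 5 (unconditioned shift): no change (dokese)
  ⇒ as a loan: dokese
Vudilar 'dokere' matches the inherited outcome exactly, so it is an inherited cognate, not a loan.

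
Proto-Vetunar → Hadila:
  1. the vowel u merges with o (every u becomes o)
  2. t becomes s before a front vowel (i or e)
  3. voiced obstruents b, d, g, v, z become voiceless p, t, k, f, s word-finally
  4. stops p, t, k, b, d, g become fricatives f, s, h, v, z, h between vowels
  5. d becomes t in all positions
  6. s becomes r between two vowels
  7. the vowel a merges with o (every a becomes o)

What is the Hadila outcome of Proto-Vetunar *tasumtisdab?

Hadila: *tasumtisdab > tasomtisdab > tasomsisdab > tasomsisdap > tasomsistap > taromsistap > toromsistop  (by vowel merger, palatalisation, final devoicing, unconditioned shift, rhotacism, vowel merger)

toromsistop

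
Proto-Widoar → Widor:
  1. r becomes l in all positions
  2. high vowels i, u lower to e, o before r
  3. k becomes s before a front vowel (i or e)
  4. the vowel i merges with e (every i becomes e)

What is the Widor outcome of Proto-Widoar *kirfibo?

selfebo

Widor: *kirfibo
  kirfibo → kilfibo   [unconditioned shift]
  kilfibo (rule 2 does not apply)
  kilfibo → silfibo   [palatalisation]
  silfibo → selfebo   [vowel merger]
  giving Widor selfebo.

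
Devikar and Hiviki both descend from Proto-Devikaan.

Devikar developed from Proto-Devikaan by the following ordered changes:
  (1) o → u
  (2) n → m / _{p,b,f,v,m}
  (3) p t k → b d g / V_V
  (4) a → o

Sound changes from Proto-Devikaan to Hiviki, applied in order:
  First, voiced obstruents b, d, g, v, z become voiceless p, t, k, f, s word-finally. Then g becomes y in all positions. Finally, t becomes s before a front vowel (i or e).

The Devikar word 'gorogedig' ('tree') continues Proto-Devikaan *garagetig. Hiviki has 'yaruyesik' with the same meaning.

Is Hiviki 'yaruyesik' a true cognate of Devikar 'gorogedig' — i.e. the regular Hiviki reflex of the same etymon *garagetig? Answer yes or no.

no

Derive the expected Hiviki reflex of *garagetig:
Hiviki: start from *garagetig.
  rule 1 (final devoicing): garagetig → garagetik
  rule 2 (unconditioned shift): garagetik → yarayetik
  rule 3 (palatalisation): yarayetik → yarayesik
  ⇒ Hiviki yarayesik
The regular Hiviki reflex would be 'yarayesik', but the attested form is 'yaruyesik'. The correspondence is irregular, so they are not cognates (the Hiviki form has a different source).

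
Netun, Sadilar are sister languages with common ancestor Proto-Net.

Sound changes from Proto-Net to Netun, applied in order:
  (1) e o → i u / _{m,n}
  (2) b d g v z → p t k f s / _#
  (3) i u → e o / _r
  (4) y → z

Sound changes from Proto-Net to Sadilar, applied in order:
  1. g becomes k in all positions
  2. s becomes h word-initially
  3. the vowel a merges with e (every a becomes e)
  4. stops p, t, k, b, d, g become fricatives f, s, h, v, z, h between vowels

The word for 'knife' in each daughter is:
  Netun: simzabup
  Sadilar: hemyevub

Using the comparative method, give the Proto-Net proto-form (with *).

Position 5: Netun has a, Sadilar has e. Netun preserves a here (none of its changes turn any other segment into a), so the proto-segment is *a.
Position 6: Netun has b, Sadilar has v. Netun preserves b here (none of its changes turn any other segment into b), so the proto-segment is *b.
This points to *semyabub. Verify forward in each daughter:
Netun: *semyabub
  semyabub → simyabub   [pre-nasal raising]
  simyabub → simyabup   [final devoicing]
  simyabup (rule 3 does not apply)
  simyabup → simzabup   [unconditioned shift]
  giving Netun simzabup.
Sadilar: *semyabub > hemyabub > hemyebub > hemyevub  (by debuccalisation, vowel merger, intervocalic lenition)
*semyabub is the unique common source.

*semyabub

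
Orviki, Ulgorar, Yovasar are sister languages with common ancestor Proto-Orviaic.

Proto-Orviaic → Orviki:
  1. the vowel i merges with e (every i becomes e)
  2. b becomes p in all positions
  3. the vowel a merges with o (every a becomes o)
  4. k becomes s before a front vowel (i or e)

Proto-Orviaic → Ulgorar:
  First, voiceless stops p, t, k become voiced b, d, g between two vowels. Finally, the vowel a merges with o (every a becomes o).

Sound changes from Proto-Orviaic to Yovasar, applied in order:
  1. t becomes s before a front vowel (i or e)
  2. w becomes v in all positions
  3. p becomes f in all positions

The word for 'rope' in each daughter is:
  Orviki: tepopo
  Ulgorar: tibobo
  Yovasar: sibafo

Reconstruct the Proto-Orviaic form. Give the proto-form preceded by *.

*tibapo

Position 1: Orviki has t, Ulgorar has t, Yovasar has s. Orviki preserves t here (none of its changes turn any other segment into t), so the proto-segment is *t.
Position 2: Orviki has e, Ulgorar has i, Yovasar has i. Ulgorar preserves i here (none of its changes turn any other segment into i), so the proto-segment is *i.
Verify the candidate proto-form against each daughter:
Orviki: *tibapo > tebapo > tepapo > tepopo  (by vowel merger, unconditioned shift, vowel merger)
Ulgorar: *tibapo
  tibapo → tibabo   [intervocalic voicing]
  tibabo → tibobo   [vowel merger]
  giving Ulgorar tibobo.
Yovasar: *tibapo > sibapo > sibafo  (by palatalisation, unconditioned shift)
*tibapo is the unique common source.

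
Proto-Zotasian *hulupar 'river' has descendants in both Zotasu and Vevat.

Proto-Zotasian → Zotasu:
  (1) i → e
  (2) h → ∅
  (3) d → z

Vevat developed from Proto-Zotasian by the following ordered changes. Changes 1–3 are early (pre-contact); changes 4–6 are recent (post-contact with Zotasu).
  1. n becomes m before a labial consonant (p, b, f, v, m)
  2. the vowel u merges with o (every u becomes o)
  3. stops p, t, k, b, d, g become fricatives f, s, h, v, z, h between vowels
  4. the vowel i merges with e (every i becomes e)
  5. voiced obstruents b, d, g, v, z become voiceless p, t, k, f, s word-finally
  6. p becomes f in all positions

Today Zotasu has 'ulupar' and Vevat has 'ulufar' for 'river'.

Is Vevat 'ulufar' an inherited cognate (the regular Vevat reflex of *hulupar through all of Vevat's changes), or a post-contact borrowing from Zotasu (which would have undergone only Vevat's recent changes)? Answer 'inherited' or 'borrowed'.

borrowed

If inherited, *hulupar would pass through all of Vevat's changes:
Vevat: *hulupar > holopar > holofar  (by vowel merger, intervocalic lenition)
If borrowed from Zotasu 'ulupar' after the early changes, it would undergo only the recent ones:
  rule 4 (vowel merger): no change (ulupar)
  rule 5 (final devoicing): no change (ulupar)
  rule 6 (unconditioned shift): ulupar → ulufar
  ⇒ as a loan: ulufar
Vevat 'ulufar' matches the loan outcome 'ulufar', not the inherited 'holofar' — it skipped the early Vevat changes, so it was borrowed from Zotasu.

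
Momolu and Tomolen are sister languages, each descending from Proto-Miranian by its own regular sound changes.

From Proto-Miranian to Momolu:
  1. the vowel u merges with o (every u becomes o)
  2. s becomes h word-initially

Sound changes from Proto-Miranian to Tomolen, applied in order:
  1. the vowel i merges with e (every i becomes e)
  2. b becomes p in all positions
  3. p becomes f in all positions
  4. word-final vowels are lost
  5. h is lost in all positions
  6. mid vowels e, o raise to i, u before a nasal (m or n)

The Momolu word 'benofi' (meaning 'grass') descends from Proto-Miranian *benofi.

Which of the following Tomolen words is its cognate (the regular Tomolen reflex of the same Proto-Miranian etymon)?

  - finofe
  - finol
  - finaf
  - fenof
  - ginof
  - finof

Tomolen: *benofi
  benofi → benofe   [vowel merger]
  benofe → penofe   [unconditioned shift]
  penofe → fenofe   [unconditioned shift]
  fenofe → fenof   [apocope]
  fenof (rule 5 does not apply)
  fenof → finof   [pre-nasal raising]
  giving Tomolen finof.

finof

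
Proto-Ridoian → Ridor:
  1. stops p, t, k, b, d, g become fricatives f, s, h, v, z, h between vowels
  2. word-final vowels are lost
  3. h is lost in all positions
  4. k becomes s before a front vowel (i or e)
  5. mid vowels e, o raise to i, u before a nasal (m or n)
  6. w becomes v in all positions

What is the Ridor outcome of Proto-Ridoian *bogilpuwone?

Ridor: *bogilpuwone
  bogilpuwone → bohilpuwone   [intervocalic lenition]
  bohilpuwone → bohilpuwon   [apocope]
  bohilpuwon → boilpuwon   [h-loss]
  boilpuwon (rule 4 does not apply)
  boilpuwon → boilpuwun   [pre-nasal raising]
  boilpuwun → boilpuvun   [unconditioned shift]
  giving Ridor boilpuvun.

boilpuvun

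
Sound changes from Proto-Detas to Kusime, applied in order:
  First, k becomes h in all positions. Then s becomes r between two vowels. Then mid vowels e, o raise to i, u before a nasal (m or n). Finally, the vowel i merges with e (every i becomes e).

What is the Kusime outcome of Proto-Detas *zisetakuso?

Kusime: *zisetakuso
  zisetakuso → zisetahuso   [unconditioned shift]
  zisetahuso → ziretahuro   [rhotacism]
  ziretahuro (rule 3 does not apply)
  ziretahuro → zeretahuro   [vowel merger]
  giving Kusime zeretahuro.

zeretahuro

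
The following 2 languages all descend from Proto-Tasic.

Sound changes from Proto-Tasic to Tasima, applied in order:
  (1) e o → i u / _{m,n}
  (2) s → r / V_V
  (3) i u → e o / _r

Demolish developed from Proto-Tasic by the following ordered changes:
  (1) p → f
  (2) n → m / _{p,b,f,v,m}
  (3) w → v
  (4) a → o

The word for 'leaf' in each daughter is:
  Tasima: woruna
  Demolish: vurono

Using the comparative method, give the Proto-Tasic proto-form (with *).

*wurona

Position 1: Tasima has w, Demolish has v. Tasima preserves w here (none of its changes turn any other segment into w), so the proto-segment is *w.
Position 4: Tasima has u, Demolish has o. Taking the neighbouring segments as reconstructed: Tasima u could go back to *o or *u; Demolish o could go back to *a or *o — the one source consistent with every daughter is *o.
This points to *wurona. Verify forward in each daughter:
Tasima: *wurona > wuruna > woruna  (by pre-nasal raising, pre-rhotic lowering)
Demolish: *wurona
  wurona (rule 1 does not apply)
  wurona (rule 2 does not apply)
  wurona → vurona   [unconditioned shift]
  vurona → vurono   [vowel merger]
  giving Demolish vurono.
No other proto-form is consistent with every reflex, so the reconstruction is *wurona.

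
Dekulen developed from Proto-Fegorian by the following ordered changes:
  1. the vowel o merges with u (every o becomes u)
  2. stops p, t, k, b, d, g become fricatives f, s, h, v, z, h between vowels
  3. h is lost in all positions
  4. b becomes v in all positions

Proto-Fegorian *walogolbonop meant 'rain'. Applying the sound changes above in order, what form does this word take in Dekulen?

waluulvunup

Dekulen: start from *walogolbonop.
  rule 1 (vowel merger): walogolbonop → walugulbunup
  rule 2 (intervocalic lenition): walugulbunup → waluhulbunup
  rule 3 (h-loss): waluhulbunup → waluulbunup
  rule 4 (unconditioned shift): waluulbunup → waluulvunup
  ⇒ Dekulen waluulvunup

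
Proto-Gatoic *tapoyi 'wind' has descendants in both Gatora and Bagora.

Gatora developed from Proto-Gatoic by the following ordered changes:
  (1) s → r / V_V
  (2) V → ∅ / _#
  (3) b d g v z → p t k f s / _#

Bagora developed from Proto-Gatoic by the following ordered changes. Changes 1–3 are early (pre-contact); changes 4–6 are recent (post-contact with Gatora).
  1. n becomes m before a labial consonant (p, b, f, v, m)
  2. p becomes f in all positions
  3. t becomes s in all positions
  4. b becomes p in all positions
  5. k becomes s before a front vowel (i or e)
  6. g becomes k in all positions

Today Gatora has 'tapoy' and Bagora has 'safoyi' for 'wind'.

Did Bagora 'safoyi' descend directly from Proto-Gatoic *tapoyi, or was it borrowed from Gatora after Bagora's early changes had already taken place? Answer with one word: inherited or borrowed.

inherited

If inherited, *tapoyi would pass through all of Bagora's changes:
Bagora: *tapoyi > tafoyi > safoyi  (by unconditioned shift, unconditioned shift)
If borrowed from Gatora 'tapoy' after the early changes, it would undergo only the recent ones:
  rule 4 (unconditioned shift): no change (tapoy)
  rule 5 (palatalisation): no change (tapoy)
  rule 6 (unconditioned shift): no change (tapoy)
  ⇒ as a loan: tapoy
Bagora 'safoyi' matches the inherited outcome exactly, so it is an inherited cognate, not a loan.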